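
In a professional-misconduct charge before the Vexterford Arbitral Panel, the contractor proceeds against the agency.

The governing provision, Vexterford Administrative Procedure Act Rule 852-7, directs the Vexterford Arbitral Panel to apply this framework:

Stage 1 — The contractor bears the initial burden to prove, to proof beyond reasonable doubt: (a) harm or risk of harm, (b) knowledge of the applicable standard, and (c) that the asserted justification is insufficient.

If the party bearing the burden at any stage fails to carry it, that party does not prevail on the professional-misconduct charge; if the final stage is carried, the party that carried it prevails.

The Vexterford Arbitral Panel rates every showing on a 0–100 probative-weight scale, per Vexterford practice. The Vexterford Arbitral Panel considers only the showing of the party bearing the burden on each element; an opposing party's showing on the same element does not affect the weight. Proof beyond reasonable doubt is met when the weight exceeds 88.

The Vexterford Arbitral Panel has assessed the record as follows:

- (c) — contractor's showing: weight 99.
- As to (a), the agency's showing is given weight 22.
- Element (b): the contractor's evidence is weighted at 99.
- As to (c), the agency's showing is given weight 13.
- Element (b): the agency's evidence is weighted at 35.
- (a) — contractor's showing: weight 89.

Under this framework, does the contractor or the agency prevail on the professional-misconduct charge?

Stage 1 — burden on contractor; standard: proof beyond reasonable doubt (weight exceeds 88).
    (a): 89 (agency's 22 disregarded) > 88 [met]
    (b): 99 (agency's 35 disregarded) > 88 [met]
    (c): 99 (agency's 13 disregarded) > 88 [met]
  All elements met at the final stage.
All stages carried — the contractor prevails.

contractor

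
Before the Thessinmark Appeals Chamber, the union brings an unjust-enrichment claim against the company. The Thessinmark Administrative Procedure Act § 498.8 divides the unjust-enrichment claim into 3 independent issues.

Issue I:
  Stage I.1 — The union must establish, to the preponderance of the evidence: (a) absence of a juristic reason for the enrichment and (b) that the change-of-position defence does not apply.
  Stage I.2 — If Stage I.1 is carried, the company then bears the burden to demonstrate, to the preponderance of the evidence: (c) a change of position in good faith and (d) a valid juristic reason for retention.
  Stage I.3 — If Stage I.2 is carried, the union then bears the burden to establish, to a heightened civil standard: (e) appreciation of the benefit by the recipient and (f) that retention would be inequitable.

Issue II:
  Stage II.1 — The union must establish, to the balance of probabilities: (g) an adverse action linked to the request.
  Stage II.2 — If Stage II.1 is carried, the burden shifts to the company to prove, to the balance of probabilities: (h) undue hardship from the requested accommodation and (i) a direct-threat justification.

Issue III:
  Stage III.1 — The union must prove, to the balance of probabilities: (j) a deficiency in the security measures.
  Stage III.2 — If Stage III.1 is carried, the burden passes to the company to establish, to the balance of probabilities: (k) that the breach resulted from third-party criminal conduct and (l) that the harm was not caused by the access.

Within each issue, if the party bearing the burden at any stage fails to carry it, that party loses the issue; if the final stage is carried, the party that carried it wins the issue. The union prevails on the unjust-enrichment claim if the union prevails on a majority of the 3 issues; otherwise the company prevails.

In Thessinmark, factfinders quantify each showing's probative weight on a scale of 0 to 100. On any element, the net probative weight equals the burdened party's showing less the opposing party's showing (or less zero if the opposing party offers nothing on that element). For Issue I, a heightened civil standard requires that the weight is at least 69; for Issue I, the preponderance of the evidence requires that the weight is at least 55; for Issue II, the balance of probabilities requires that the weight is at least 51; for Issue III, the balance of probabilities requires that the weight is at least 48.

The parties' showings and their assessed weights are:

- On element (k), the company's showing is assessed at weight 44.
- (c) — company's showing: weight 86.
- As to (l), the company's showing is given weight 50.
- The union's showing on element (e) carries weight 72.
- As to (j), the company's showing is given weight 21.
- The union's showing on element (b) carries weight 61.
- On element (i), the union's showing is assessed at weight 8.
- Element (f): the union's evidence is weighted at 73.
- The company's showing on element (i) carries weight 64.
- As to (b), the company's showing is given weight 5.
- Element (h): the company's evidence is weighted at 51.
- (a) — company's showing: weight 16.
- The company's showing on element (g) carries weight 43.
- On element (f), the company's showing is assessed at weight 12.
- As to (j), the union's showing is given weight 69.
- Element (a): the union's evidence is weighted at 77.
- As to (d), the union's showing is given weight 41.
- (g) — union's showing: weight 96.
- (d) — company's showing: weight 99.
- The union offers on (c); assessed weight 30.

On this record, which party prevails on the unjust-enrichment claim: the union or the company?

— Issue I —
At Stage I.1 the union must meet the preponderance of the evidence (weight is at least 55): on (a) the weight is 77 less the opposing 16 gives net 61, which does reach 55, so (a) meets the standard; on (b) the weight is 61 less the opposing 5 gives net 56, which does reach 55, so (b) meets the standard.
  Stage I.1 carried; the burden shifts to the company.
At Stage I.2 the company must meet the preponderance of the evidence (weight is at least 55): on (c) the weight is 86 less the opposing 30 gives net 56, which does reach 55, so (c) meets the standard; on (d) the weight is 99 less the opposing 41 gives net 58, ≥ 55, so (d) meets the standard.
  Stage I.2 is satisfied; the onus moves to the union.
At Stage I.3 the union must meet a heightened civil standard (weight is at least 69): on (e) the weight is 72, which does reach 69, so (e) meets the standard; on (f) the weight is 73 less the opposing 12 gives net 61, < 69, so (f) does not meet the standard.
  Not every element is met, so the union fails to carry Stage I.3.
The company prevails on this issue.
— Issue II —
Stage II.1 (union, the balance of probabilities, weight is at least 51): (g) net 96−43=53 ≥ 51 — meets.
  Stage II.1 carried; the burden shifts to the company.
Stage II.2 (company, the balance of probabilities, weight is at least 51): (h) 51 ≥ 51 — meets; (i) net 64−8=56 ≥ 51 — meets.
  Stage II.2 carried; the final stage is satisfied.
Every stage carried; the company prevails on this issue.
— Issue III —
Stage III.1 — burden on union; standard: the balance of probabilities (weight is at least 48).
    (j): 69 − 21 = 48 ≥ 48 [met]
  Stage III.1 carried; the burden shifts to the company.
Stage III.2 — burden on company; standard: the balance of probabilities (weight is at least 48).
    (k): 44 < 48 [not met]
    (l): 50 ≥ 48 [met]
  Not every element is met, so the company fails to carry Stage III.2.
So the union prevails on this issue.
Per-issue: Issue I → company; Issue II → company; Issue III → union. The union must prevail on a majority of issues; overall, the company prevails.

company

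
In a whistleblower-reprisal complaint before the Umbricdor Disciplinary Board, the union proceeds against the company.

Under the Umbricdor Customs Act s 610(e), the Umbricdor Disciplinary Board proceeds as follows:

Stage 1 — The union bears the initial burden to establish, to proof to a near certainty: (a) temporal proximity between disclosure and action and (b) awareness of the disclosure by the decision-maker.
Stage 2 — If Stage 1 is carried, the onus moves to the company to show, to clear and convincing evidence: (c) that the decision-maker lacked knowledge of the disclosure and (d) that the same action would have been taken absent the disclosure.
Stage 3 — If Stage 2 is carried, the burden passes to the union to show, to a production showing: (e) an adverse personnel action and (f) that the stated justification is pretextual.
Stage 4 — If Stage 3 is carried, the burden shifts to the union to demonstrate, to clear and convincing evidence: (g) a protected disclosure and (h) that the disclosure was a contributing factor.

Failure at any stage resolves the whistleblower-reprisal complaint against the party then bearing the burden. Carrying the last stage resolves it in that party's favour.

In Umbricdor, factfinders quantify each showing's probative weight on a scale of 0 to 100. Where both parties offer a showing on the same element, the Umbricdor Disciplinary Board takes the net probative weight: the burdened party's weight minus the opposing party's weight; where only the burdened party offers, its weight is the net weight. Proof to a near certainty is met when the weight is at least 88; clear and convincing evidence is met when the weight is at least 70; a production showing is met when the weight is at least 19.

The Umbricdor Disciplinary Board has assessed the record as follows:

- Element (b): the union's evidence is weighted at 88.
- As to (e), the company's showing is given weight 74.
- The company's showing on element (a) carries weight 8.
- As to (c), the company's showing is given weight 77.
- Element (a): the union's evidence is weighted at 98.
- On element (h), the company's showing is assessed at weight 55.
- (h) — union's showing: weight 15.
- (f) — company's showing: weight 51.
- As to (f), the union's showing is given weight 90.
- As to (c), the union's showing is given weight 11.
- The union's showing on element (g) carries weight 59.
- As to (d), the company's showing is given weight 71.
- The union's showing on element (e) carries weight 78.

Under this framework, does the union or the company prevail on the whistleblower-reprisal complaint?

union

Stage 1 — burden on union; standard: proof to a near certainty (weight is at least 88).
    (a): 98 − 8 = 90 ≥ 88 [met]
    (b): 88 ≥ 88 [met]
  Stage 1 carried; the burden shifts to the company.
Stage 2 — burden on company; standard: clear and convincing evidence (weight is at least 70).
    (c): 77 − 11 = 66 < 70 [not met]
    (d): 71 ≥ 70 [met]
  Not every element is met, so the company fails to carry Stage 2.
The union prevails.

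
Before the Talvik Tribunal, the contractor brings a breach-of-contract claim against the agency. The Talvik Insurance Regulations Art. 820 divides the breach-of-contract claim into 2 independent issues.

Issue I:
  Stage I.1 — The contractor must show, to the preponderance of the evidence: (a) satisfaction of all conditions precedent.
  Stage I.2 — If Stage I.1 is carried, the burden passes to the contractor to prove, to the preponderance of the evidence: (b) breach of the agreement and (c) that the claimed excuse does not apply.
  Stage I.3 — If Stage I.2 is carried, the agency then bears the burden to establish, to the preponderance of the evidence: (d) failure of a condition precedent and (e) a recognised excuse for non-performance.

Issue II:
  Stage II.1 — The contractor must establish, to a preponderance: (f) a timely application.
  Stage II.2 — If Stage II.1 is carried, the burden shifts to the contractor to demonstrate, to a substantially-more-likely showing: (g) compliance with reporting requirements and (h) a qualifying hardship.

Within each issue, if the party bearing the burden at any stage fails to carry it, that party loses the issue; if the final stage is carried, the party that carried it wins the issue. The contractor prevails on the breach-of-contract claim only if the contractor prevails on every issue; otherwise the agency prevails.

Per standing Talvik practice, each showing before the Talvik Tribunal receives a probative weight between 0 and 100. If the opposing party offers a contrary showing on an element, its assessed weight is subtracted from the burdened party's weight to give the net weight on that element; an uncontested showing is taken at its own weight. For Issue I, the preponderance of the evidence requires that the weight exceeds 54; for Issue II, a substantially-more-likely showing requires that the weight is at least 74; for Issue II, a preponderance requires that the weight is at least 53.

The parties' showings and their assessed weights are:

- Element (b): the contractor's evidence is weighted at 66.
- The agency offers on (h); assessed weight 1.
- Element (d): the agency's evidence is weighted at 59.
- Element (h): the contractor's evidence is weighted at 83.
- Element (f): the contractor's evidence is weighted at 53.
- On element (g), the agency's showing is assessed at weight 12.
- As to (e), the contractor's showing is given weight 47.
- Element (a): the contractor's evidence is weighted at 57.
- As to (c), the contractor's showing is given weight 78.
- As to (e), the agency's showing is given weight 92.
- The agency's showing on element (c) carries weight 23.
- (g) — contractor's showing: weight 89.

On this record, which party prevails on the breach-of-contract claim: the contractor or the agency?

— Issue I —
Stage I.1 (contractor, the preponderance of the evidence, weight exceeds 54): (a) 57 > 54 — meets.
  Stage I.1 carried; the burden remains with the contractor.
Stage I.2 (contractor, the preponderance of the evidence, weight exceeds 54): (b) 66 > 54 — meets; (c) net 78−23=55 > 54 — meets.
  The contractor carries Stage I.2; the agency now bears the burden.
Stage I.3 (agency, the preponderance of the evidence, weight exceeds 54): (d) 59 > 54 — meets; (e) net 92−47=45 ≤ 54 — fails.
  Stage I.3 not carried; the agency fails its burden.
The analysis ends at Stage I.3; the contractor prevails on this issue.
— Issue II —
At Stage II.1 the contractor must meet a preponderance (weight is at least 53): on (f) the weight is 53, which does reach 53, so (f) meets the standard.
  Stage II.1 carried; the burden remains with the contractor.
At Stage II.2 the contractor must meet a substantially-more-likely showing (weight is at least 74): on (g) the weight is 89 less the opposing 12 gives net 77, which does reach 74, so (g) meets the standard; on (h) the weight is 83 less the opposing 1 gives net 82, ≥ 74, so (h) meets the standard.
  Stage II.2 carried; the final stage is satisfied.
With every stage satisfied, the contractor prevails on this issue.
Per-issue: Issue I → contractor; Issue II → contractor. The contractor must prevail on every issue; overall, the contractor prevails.

contractor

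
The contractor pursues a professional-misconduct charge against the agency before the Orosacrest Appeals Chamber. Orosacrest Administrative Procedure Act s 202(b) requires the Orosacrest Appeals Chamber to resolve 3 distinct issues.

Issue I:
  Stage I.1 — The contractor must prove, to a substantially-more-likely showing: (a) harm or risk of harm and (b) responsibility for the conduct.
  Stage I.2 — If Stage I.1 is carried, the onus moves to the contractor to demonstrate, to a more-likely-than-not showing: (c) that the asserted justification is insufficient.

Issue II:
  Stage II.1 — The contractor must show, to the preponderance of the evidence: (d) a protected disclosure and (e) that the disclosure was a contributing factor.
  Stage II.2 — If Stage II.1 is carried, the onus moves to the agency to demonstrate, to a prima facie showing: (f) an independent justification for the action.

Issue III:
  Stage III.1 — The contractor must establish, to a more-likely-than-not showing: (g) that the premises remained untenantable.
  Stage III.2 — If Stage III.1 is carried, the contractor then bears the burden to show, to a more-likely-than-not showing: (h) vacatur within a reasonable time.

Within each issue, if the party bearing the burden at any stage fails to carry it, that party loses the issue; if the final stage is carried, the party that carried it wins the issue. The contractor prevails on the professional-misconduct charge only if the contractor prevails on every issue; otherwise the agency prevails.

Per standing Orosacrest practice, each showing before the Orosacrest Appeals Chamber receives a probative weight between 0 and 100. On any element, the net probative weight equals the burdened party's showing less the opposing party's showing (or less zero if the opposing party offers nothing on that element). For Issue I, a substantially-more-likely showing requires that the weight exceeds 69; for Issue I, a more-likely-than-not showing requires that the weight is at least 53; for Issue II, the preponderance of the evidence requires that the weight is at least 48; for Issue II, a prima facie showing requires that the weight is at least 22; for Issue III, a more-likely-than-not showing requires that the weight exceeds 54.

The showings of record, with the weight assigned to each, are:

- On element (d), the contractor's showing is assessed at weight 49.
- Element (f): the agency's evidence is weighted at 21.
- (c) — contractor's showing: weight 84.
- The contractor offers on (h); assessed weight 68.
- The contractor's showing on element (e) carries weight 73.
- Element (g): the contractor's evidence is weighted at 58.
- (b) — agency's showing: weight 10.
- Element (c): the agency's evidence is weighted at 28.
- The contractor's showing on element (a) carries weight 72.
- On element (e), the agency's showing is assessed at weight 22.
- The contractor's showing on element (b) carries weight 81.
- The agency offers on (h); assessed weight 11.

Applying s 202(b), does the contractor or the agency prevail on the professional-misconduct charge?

contractor

— Issue I —
At Stage I.1 the contractor must meet a substantially-more-likely showing (weight exceeds 69): on (a) the weight is 72, > 69, so (a) meets the standard; on (b) the weight is 81 less the opposing 10 gives net 71, > 69, so (b) meets the standard.
  Stage I.1 is satisfied; the contractor continues to bear the burden.
At Stage I.2 the contractor must meet a more-likely-than-not showing (weight is at least 53): on (c) the weight is 84 less the opposing 28 gives net 56, ≥ 53, so (c) meets the standard.
  The contractor carries the last stage.
With every stage satisfied, the contractor prevails on this issue.
— Issue II —
At Stage II.1 the contractor must meet the preponderance of the evidence (weight is at least 48): on (d) the weight is 49, ≥ 48, so (d) meets the standard; on (e) the weight is 73 less the opposing 22 gives net 51, ≥ 48, so (e) meets the standard.
  The contractor carries Stage II.1; the agency now bears the burden.
At Stage II.2 the agency must meet a prima facie showing (weight is at least 22): on (f) the weight is 21, which does not reach 22, so (f) does not meet the standard.
  The agency does not carry Stage II.2.
The contractor prevails on this issue.
— Issue III —
At Stage III.1 the contractor must meet a more-likely-than-not showing (weight exceeds 54): on (g) the weight is 58, > 54, so (g) meets the standard.
  Stage III.1 is satisfied; the contractor continues to bear the burden.
At Stage III.2 the contractor must meet a more-likely-than-not showing (weight exceeds 54): on (h) the weight is 68 less the opposing 11 gives net 57, > 54, so (h) meets the standard.
  The contractor carries the last stage.
All stages carried — the contractor prevails on this issue.
Per-issue: Issue I → contractor; Issue II → contractor; Issue III → contractor. The contractor must prevail on every issue; overall, the contractor prevails.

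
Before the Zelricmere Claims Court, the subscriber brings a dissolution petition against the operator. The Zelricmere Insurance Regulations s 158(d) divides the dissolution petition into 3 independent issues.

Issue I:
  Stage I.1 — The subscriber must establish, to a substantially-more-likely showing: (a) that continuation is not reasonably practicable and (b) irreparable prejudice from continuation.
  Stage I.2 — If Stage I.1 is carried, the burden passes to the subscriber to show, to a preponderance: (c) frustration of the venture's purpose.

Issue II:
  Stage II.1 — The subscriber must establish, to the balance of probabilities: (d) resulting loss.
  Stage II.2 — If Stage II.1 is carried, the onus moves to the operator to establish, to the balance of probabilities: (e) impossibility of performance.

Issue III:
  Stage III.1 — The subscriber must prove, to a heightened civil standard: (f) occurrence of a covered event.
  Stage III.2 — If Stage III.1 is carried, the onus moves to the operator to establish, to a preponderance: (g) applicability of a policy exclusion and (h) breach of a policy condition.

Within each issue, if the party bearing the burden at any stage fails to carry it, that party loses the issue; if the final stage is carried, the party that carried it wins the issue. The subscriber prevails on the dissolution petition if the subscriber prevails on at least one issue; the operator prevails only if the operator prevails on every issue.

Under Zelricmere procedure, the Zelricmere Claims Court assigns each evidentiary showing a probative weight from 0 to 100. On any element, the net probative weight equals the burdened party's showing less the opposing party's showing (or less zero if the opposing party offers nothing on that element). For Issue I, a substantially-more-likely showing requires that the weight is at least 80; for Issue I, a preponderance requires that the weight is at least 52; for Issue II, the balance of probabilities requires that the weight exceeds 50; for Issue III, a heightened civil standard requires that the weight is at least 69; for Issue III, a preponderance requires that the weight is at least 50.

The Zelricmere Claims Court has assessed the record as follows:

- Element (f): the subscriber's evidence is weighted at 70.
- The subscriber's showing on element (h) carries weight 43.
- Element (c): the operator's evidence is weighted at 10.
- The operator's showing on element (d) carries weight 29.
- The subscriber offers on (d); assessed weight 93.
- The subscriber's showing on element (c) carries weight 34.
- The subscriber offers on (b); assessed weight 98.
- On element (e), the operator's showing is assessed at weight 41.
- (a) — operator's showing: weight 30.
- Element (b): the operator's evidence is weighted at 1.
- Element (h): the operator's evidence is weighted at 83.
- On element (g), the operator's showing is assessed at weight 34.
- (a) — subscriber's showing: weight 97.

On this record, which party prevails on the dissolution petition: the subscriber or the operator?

subscriber

— Issue I —
At Stage I.1 the subscriber must meet a substantially-more-likely showing (weight is at least 80): on (a) the weight is 97 less the opposing 30 gives net 67, which does not reach 80, so (a) does not meet the standard; on (b) the weight is 98 less the opposing 1 gives net 97, which does reach 80, so (b) meets the standard.
  Not every element is met, so the subscriber fails to carry Stage I.1.
So the operator prevails on this issue.
— Issue II —
Stage II.1 — burden on subscriber; standard: the balance of probabilities (weight exceeds 50).
    (d): 93 − 29 = 64 > 50 [met]
  The subscriber carries Stage II.1; the operator now bears the burden.
Stage II.2 — burden on operator; standard: the balance of probabilities (weight exceeds 50).
    (e): 41 ≤ 50 [not met]
  Stage II.2 not carried; the operator fails its burden.
The subscriber prevails on this issue.
— Issue III —
Stage III.1 — burden on subscriber; standard: a heightened civil standard (weight is at least 69).
    (f): 70 ≥ 69 [met]
  The subscriber carries Stage III.1; the operator now bears the burden.
Stage III.2 — burden on operator; standard: a preponderance (weight is at least 50).
    (g): 34 < 50 [not met]
    (h): 83 − 43 = 40 < 50 [not met]
  The operator does not carry Stage III.2.
The analysis ends at Stage III.2; the subscriber prevails on this issue.
Per-issue: Issue I → operator; Issue II → subscriber; Issue III → subscriber. The subscriber must prevail on at least one issue; overall, the subscriber prevails.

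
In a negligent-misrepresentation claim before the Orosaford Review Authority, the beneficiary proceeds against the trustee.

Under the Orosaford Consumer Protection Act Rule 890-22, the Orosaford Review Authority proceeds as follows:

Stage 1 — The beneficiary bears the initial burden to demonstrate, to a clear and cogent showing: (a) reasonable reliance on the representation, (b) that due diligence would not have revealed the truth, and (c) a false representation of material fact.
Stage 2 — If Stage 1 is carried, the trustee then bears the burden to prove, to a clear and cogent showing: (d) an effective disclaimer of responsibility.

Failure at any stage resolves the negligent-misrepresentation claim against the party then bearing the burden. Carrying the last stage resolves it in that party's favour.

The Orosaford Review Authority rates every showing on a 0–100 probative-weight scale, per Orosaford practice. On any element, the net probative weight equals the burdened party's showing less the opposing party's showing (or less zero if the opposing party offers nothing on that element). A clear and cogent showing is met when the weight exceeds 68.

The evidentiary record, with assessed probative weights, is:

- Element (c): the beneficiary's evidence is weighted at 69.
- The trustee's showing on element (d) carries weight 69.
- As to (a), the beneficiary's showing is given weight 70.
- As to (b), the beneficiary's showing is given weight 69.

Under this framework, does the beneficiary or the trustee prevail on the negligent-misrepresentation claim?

Stage 1 — burden on beneficiary; standard: a clear and cogent showing (weight exceeds 68).
    (a): 70 > 68 [met]
    (b): 69 > 68 [met]
    (c): 69 > 68 [met]
  Stage 1 carried; the burden shifts to the trustee.
Stage 2 — burden on trustee; standard: a clear and cogent showing (weight exceeds 68).
    (d): 69 > 68 [met]
  The trustee carries the last stage.
All stages carried — the trustee prevails.

trustee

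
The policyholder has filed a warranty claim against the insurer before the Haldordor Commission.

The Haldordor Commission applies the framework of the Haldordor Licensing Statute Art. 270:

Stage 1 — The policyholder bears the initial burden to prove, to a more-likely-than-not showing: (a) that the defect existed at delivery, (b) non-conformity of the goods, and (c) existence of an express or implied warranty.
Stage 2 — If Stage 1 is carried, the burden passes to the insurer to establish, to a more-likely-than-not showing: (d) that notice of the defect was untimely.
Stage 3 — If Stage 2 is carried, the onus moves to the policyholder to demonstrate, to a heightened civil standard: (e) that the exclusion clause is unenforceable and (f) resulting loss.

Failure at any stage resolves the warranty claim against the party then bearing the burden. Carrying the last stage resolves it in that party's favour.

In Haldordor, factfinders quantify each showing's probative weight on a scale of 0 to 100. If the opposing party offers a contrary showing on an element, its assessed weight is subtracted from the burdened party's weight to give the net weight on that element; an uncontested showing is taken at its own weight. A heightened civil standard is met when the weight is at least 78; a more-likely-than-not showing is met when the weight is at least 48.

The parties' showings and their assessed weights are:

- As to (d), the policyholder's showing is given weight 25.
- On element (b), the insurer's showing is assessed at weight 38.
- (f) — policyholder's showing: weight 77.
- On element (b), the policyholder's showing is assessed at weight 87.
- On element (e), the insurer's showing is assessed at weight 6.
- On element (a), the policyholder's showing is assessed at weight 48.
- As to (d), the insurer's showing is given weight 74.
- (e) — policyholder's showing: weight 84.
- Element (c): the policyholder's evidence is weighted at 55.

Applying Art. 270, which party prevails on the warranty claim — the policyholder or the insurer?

insurer

Stage 1 — burden on policyholder; standard: a more-likely-than-not showing (weight is at least 48).
    (a): 48 ≥ 48 [met]
    (b): 87 − 38 = 49 ≥ 48 [met]
    (c): 55 ≥ 48 [met]
  The policyholder carries Stage 1; the insurer now bears the burden.
Stage 2 — burden on insurer; standard: a more-likely-than-not showing (weight is at least 48).
    (d): 74 − 25 = 49 ≥ 48 [met]
  The insurer carries Stage 2; the policyholder now bears the burden.
Stage 3 — burden on policyholder; standard: a heightened civil standard (weight is at least 78).
    (e): 84 − 6 = 78 ≥ 78 [met]
    (f): 77 < 78 [not met]
  Stage 3 not carried; the policyholder fails its burden.
The analysis ends at Stage 3; the insurer prevails.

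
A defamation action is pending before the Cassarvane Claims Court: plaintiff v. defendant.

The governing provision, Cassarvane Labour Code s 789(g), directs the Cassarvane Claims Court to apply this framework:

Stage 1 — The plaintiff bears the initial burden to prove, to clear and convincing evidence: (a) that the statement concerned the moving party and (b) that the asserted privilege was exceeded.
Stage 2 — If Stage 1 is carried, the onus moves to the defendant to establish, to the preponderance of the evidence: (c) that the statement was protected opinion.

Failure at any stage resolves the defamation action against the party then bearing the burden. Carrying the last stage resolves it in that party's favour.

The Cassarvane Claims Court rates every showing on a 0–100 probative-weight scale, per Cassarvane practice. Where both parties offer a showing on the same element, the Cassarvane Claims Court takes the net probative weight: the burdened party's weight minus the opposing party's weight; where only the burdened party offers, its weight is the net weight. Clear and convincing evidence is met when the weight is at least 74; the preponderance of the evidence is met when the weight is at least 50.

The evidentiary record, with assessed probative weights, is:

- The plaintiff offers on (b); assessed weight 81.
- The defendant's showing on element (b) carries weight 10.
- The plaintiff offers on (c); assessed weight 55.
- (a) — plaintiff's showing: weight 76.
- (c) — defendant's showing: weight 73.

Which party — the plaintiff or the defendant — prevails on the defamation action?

defendant

At Stage 1 the plaintiff must meet clear and convincing evidence (weight is at least 74): on (a) the weight is 76, ≥ 74, so (a) meets the standard; on (b) the weight is 81 less the opposing 10 gives net 71, < 74, so (b) does not meet the standard.
  Stage 1 not carried; the plaintiff fails its burden.
So the defendant prevails.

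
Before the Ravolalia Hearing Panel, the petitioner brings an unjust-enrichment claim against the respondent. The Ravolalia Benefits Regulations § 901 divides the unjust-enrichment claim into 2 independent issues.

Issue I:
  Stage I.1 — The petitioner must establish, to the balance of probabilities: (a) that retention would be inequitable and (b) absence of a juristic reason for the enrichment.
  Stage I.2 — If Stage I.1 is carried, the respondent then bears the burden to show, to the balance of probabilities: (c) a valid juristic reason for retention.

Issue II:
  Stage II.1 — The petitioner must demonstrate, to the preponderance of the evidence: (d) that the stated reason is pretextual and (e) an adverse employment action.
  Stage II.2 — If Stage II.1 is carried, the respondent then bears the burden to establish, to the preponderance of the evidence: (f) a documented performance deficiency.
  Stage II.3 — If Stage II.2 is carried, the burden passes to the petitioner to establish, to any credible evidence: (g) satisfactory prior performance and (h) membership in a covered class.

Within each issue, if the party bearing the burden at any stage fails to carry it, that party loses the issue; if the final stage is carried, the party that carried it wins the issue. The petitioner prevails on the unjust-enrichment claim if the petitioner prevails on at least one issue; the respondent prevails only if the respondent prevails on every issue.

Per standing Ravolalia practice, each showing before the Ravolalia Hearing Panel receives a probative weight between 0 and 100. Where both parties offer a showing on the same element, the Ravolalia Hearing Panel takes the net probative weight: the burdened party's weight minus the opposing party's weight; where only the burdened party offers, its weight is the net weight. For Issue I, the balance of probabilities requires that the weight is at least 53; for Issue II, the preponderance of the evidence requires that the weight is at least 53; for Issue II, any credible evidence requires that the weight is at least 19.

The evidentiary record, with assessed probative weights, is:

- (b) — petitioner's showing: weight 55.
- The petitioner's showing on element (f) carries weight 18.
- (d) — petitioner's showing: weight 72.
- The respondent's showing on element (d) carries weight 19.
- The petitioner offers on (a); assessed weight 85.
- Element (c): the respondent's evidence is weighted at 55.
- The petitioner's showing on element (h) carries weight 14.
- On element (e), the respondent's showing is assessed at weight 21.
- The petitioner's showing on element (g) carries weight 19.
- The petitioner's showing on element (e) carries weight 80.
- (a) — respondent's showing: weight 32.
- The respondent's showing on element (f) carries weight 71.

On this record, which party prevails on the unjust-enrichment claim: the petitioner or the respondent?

respondent

— Issue I —
Stage I.1 (petitioner, the balance of probabilities, weight is at least 53): (a) net 85−32=53 ≥ 53 — meets; (b) 55 ≥ 53 — meets.
  Stage I.1 is satisfied; the onus moves to the respondent.
Stage I.2 (respondent, the balance of probabilities, weight is at least 53): (c) 55 ≥ 53 — meets.
  Stage I.2 carried; the final stage is satisfied.
All stages carried — the respondent prevails on this issue.
— Issue II —
Stage II.1 — burden on petitioner; standard: the preponderance of the evidence (weight is at least 53).
    (d): 72 − 19 = 53 ≥ 53 [met]
    (e): 80 − 21 = 59 ≥ 53 [met]
  The petitioner carries Stage II.1; the respondent now bears the burden.
Stage II.2 — burden on respondent; standard: the preponderance of the evidence (weight is at least 53).
    (f): 71 − 18 = 53 ≥ 53 [met]
  Stage II.2 is satisfied; the onus moves to the petitioner.
Stage II.3 — burden on petitioner; standard: any credible evidence (weight is at least 19).
    (g): 19 ≥ 19 [met]
    (h): 14 < 19 [not met]
  Not every element is met, so the petitioner fails to carry Stage II.3.
The respondent prevails on this issue.
Per-issue: Issue I → respondent; Issue II → respondent. The petitioner must prevail on at least one issue; overall, the respondent prevails.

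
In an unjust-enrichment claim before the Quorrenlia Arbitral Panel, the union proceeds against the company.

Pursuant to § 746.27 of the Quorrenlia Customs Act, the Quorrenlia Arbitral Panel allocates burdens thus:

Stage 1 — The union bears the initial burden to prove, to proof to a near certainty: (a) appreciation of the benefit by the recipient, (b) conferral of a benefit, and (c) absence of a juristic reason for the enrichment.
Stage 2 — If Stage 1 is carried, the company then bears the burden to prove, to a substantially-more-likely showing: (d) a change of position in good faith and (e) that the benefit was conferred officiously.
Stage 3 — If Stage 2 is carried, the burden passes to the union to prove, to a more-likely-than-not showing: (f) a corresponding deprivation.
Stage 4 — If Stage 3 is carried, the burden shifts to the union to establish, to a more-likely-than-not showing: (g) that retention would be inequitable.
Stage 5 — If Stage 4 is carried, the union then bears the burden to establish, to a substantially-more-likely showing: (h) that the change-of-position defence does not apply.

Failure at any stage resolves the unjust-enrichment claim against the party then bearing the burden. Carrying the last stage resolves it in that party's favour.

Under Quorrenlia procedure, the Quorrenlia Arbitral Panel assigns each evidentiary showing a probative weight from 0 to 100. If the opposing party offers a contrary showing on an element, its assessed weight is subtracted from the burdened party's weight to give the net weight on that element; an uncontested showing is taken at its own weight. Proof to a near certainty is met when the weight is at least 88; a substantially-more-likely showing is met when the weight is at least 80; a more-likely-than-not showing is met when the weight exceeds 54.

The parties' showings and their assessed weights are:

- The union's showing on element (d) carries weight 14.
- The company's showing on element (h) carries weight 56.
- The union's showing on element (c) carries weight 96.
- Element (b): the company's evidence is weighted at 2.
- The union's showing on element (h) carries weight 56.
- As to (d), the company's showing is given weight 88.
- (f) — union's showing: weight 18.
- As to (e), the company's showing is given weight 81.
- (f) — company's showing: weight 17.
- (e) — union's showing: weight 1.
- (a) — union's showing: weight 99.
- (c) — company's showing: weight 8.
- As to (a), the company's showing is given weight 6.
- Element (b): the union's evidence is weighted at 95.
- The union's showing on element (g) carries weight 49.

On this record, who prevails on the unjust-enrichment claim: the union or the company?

At Stage 1 the union must meet proof to a near certainty (weight is at least 88): on (a) the weight is 99 less the opposing 6 gives net 93, which does reach 88, so (a) meets the standard; on (b) the weight is 95 less the opposing 2 gives net 93, which does reach 88, so (b) meets the standard; on (c) the weight is 96 less the opposing 8 gives net 88, which does reach 88, so (c) meets the standard.
  Stage 1 carried; the burden shifts to the company.
At Stage 2 the company must meet a substantially-more-likely showing (weight is at least 80): on (d) the weight is 88 less the opposing 14 gives net 74, < 80, so (d) does not meet the standard; on (e) the weight is 81 less the opposing 1 gives net 80, ≥ 80, so (e) meets the standard.
  Stage 2 not carried; the company fails its burden.
So the union prevails.

union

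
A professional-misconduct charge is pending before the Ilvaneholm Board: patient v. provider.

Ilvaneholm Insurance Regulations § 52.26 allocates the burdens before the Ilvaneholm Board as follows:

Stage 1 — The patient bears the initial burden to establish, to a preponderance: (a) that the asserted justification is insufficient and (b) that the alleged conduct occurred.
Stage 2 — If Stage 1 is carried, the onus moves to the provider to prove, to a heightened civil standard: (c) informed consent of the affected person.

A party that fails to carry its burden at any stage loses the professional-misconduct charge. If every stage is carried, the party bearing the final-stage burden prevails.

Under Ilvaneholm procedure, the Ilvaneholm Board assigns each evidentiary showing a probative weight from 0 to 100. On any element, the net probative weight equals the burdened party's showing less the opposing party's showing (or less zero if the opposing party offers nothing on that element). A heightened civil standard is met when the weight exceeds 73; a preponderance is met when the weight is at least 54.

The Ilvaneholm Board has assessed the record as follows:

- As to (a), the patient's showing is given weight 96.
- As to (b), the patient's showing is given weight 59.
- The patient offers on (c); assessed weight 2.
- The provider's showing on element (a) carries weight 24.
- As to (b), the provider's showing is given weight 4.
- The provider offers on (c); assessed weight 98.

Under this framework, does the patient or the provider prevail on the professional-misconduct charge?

provider

At Stage 1 the patient must meet a preponderance (weight is at least 54): on (a) the weight is 96 less the opposing 24 gives net 72, ≥ 54, so (a) meets the standard; on (b) the weight is 59 less the opposing 4 gives net 55, which does reach 54, so (b) meets the standard.
  All elements met. The burden passes to the provider.
At Stage 2 the provider must meet a heightened civil standard (weight exceeds 73): on (c) the weight is 98 less the opposing 2 gives net 96, > 73, so (c) meets the standard.
  Stage 2 carried; the final stage is satisfied.
With every stage satisfied, the provider prevails.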